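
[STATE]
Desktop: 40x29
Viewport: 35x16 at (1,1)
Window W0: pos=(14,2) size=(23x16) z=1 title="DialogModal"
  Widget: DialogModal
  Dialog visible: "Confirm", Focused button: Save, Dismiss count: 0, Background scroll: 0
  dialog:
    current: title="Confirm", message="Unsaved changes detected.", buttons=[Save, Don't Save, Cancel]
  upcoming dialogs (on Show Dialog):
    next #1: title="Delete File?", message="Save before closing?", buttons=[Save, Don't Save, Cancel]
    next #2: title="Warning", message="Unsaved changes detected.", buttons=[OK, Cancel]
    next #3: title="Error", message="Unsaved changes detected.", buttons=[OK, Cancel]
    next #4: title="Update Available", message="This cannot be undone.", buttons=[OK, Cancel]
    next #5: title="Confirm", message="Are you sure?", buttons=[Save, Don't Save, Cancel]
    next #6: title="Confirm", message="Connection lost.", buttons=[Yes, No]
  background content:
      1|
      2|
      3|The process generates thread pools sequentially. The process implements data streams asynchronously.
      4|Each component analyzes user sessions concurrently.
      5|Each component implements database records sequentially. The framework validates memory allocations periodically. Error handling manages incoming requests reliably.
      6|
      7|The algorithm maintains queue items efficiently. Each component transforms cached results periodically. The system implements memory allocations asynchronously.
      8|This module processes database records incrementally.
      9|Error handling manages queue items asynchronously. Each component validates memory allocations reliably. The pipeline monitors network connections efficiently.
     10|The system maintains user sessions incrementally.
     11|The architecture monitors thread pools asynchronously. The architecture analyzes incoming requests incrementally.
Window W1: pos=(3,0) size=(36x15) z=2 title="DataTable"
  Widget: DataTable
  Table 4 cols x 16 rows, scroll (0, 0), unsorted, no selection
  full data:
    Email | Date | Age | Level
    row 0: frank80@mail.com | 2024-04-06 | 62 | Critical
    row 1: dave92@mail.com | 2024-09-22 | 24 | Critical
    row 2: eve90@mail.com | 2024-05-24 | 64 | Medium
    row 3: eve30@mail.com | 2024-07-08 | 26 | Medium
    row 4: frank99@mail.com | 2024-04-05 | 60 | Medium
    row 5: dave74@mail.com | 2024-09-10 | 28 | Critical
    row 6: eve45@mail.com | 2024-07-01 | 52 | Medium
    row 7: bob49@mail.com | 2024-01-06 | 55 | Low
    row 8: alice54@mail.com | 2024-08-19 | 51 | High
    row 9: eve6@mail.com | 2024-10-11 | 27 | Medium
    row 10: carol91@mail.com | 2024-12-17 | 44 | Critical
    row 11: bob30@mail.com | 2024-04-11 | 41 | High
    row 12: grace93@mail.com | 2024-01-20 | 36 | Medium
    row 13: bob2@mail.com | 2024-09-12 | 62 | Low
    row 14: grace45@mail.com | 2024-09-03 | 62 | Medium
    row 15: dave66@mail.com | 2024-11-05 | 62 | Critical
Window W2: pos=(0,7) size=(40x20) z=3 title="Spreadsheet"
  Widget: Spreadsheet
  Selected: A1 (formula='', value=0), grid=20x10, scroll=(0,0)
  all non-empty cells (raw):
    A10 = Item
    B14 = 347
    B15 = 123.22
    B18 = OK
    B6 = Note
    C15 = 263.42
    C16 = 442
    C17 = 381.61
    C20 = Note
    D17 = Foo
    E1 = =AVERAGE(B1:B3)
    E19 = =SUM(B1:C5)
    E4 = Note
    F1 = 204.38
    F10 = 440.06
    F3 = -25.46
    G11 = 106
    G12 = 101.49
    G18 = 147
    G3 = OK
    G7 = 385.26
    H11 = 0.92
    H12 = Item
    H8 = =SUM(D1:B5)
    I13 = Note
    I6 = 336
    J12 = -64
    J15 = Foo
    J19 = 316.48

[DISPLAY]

  ┃ DataTable                      
  ┠────────────────────────────────
  ┃Email           │Date      │Age│
  ┃────────────────┼──────────┼───┼
  ┃frank80@mail.com│2024-04-06│62 │
  ┃dave92@mail.com │2024-09-22│24 │
━━━━━━━━━━━━━━━━━━━━━━━━━━━━━━━━━━━
 Spreadsheet                       
───────────────────────────────────
A1:                                
       A       B       C       D   
-----------------------------------
  1      [0]       0       0       
  2        0       0       0       
  3        0       0       0       
  4        0       0       0       


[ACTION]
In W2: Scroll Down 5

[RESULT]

  ┃ DataTable                      
  ┠────────────────────────────────
  ┃Email           │Date      │Age│
  ┃────────────────┼──────────┼───┼
  ┃frank80@mail.com│2024-04-06│62 │
  ┃dave92@mail.com │2024-09-22│24 │
━━━━━━━━━━━━━━━━━━━━━━━━━━━━━━━━━━━
 Spreadsheet                       
───────────────────────────────────
A1:                                
       A       B       C       D   
-----------------------------------
  6        0Note           0       
  7        0       0       0       
  8        0       0       0       
  9        0       0       0       


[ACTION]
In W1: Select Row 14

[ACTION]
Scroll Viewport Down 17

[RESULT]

  6        0Note           0       
  7        0       0       0       
  8        0       0       0       
  9        0       0       0       
 10 Item           0       0       
 11        0       0       0       
 12        0       0       0       
 13        0       0       0       
 14        0     347       0       
 15        0  123.22  263.42       
 16        0       0     442       
 17        0       0  381.61Foo    
 18        0OK             0       
━━━━━━━━━━━━━━━━━━━━━━━━━━━━━━━━━━━
                                   
                                   


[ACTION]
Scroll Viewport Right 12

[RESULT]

       0Note           0       0  ┃
       0       0       0       0  ┃
       0       0       0       0  ┃
       0       0       0       0  ┃
Item           0       0       0  ┃
       0       0       0       0  ┃
       0       0       0       0  ┃
       0       0       0       0  ┃
       0     347       0       0  ┃
       0  123.22  263.42       0  ┃
       0       0     442       0  ┃
       0       0  381.61Foo       ┃
       0OK             0       0  ┃
━━━━━━━━━━━━━━━━━━━━━━━━━━━━━━━━━━┛
                                   
                                   


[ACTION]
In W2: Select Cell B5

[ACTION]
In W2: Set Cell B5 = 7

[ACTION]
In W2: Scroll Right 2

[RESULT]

       0       0       0       0  ┃
       0       0       0       0  ┃
       0       0       0       0  ┃
       0       0       0       0  ┃
       0       0       0  440.06  ┃
       0       0       0       0  ┃
       0       0       0       0  ┃
       0       0       0       0  ┃
       0       0       0       0  ┃
  263.42       0       0       0  ┃
     442       0       0       0  ┃
  381.61Foo            0       0  ┃
       0       0       0       0  ┃
━━━━━━━━━━━━━━━━━━━━━━━━━━━━━━━━━━┛
                                   
                                   


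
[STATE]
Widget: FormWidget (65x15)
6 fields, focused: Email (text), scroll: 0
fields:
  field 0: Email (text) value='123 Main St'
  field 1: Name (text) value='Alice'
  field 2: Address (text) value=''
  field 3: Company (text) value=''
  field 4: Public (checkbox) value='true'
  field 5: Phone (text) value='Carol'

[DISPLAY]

> Email:      [123 Main St                                      ]
  Name:       [Alice                                            ]
  Address:    [                                                 ]
  Company:    [                                                 ]
  Public:     [x]                                                
  Phone:      [Carol                                            ]
                                                                 
                                                                 
                                                                 
                                                                 
                                                                 
                                                                 
                                                                 
                                                                 
                                                                 


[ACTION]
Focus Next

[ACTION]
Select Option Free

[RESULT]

  Email:      [123 Main St                                      ]
> Name:       [Alice                                            ]
  Address:    [                                                 ]
  Company:    [                                                 ]
  Public:     [x]                                                
  Phone:      [Carol                                            ]
                                                                 
                                                                 
                                                                 
                                                                 
                                                                 
                                                                 
                                                                 
                                                                 
                                                                 


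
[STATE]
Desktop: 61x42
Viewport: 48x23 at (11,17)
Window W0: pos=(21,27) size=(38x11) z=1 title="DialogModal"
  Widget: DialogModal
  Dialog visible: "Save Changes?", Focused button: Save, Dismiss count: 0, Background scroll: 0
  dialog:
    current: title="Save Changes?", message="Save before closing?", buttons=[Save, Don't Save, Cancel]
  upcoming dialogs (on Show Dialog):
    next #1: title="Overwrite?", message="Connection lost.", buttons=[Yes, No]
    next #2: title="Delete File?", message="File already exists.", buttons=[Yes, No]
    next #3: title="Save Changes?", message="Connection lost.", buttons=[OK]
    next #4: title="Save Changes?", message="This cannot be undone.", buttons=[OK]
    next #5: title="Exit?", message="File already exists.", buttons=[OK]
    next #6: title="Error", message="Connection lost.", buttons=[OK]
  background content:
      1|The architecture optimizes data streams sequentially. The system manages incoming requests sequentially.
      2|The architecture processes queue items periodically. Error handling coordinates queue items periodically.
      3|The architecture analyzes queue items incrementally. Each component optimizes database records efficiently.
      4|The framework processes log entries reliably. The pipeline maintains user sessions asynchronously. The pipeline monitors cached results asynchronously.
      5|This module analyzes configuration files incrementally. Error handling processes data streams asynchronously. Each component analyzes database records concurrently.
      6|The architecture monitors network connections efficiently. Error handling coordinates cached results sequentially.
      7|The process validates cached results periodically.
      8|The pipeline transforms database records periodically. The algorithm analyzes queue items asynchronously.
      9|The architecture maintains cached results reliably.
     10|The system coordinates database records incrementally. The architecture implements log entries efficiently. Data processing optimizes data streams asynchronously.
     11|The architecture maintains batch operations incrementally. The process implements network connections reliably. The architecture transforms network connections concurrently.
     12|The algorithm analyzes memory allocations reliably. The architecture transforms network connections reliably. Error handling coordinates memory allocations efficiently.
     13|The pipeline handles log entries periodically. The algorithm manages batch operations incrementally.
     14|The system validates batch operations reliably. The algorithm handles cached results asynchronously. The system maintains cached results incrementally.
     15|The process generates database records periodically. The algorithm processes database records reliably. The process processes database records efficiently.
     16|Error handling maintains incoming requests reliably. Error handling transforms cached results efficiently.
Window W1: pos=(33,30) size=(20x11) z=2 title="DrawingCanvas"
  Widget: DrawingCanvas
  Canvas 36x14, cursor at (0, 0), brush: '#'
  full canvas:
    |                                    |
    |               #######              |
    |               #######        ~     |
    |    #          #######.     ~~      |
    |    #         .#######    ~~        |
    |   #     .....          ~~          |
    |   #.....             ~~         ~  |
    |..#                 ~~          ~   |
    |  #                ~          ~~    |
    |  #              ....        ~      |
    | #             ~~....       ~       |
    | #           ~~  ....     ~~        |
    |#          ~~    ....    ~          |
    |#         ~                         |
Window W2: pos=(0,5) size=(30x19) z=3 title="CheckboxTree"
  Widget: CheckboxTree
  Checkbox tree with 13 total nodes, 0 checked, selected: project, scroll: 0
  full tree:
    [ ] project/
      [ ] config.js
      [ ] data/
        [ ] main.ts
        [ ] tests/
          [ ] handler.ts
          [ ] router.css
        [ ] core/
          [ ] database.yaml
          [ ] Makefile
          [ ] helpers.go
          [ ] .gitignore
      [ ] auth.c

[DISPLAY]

 Makefile         ┃                             
 helpers.go       ┃                             
 .gitignore       ┃                             
h.c               ┃                             
                  ┃                             
                  ┃                             
━━━━━━━━━━━━━━━━━━┛                             
                                                
                                                
                                                
          ┏━━━━━━━━━━━━━━━━━━━━━━━━━━━━━━━━━━━━┓
          ┃ DialogModal                        ┃
          ┠────────────────────────────────────┨
          ┃The archite┏━━━━━━━━━━━━━━━━━━┓ stre┃
          ┃Th┌────────┃ DrawingCanvas    ┃──┐te┃
          ┃Th│        ┠──────────────────┨  │em┃
          ┃Th│     Sav┃+                 ┃  │s ┃
          ┃Th│ [Save] ┃               ###┃  │ f┃
          ┃Th└────────┃               ###┃──┘co┃
          ┃The process┃    #          ###┃sults┃
          ┗━━━━━━━━━━━┃    #         .###┃━━━━━┛
                      ┃   #     .....    ┃      
                      ┃   #.....         ┃      


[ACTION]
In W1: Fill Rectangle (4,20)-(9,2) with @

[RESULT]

 Makefile         ┃                             
 helpers.go       ┃                             
 .gitignore       ┃                             
h.c               ┃                             
                  ┃                             
                  ┃                             
━━━━━━━━━━━━━━━━━━┛                             
                                                
                                                
                                                
          ┏━━━━━━━━━━━━━━━━━━━━━━━━━━━━━━━━━━━━┓
          ┃ DialogModal                        ┃
          ┠────────────────────────────────────┨
          ┃The archite┏━━━━━━━━━━━━━━━━━━┓ stre┃
          ┃Th┌────────┃ DrawingCanvas    ┃──┐te┃
          ┃Th│        ┠──────────────────┨  │em┃
          ┃Th│     Sav┃+                 ┃  │s ┃
          ┃Th│ [Save] ┃               ###┃  │ f┃
          ┃Th└────────┃               ###┃──┘co┃
          ┃The process┃    #          ###┃sults┃
          ┗━━━━━━━━━━━┃  @@@@@@@@@@@@@@@@┃━━━━━┛
                      ┃  @@@@@@@@@@@@@@@@┃      
                      ┃  @@@@@@@@@@@@@@@@┃      


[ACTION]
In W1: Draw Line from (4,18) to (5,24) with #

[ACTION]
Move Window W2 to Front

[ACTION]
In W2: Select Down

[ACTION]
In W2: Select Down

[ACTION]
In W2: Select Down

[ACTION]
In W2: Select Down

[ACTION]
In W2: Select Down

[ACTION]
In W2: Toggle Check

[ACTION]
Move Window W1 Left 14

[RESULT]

 Makefile         ┃                             
 helpers.go       ┃                             
 .gitignore       ┃                             
h.c               ┃                             
                  ┃                             
                  ┃                             
━━━━━━━━━━━━━━━━━━┛                             
                                                
                                                
                                                
          ┏━━━━━━━━━━━━━━━━━━━━━━━━━━━━━━━━━━━━┓
          ┃ DialogModal                        ┃
          ┠────────────────────────────────────┨
        ┏━━━━━━━━━━━━━━━━━━┓optimizes data stre┃
        ┃ DrawingCanvas    ┃────────────────┐te┃
        ┠──────────────────┨hanges?         │em┃
        ┃+                 ┃re closing?     │s ┃
        ┃               ###┃ Save   Cancel  │ f┃
        ┃               ###┃────────────────┘co┃
        ┃    #          ###┃ates cached results┃
        ┃  @@@@@@@@@@@@@@@@┃━━━━━━━━━━━━━━━━━━━┛
        ┃  @@@@@@@@@@@@@@@@┃                    
        ┃  @@@@@@@@@@@@@@@@┃                    


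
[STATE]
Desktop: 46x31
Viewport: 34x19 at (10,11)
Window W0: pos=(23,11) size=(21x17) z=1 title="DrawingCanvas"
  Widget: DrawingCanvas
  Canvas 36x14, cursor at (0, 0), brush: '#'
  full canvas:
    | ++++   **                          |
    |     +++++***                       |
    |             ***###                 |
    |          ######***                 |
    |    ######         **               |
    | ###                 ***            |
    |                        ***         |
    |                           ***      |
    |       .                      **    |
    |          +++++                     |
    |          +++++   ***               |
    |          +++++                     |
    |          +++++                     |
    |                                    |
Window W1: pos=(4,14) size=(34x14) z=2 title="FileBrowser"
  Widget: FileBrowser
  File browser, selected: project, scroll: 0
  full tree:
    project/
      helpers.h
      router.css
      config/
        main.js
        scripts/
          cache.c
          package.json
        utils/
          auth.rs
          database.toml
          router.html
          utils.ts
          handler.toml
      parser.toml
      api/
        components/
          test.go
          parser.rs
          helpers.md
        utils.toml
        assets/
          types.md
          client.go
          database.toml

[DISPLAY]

             ┏━━━━━━━━━━━━━━━━━━━┓
             ┃ DrawingCanvas     ┃
             ┠───────────────────┨
━━━━━━━━━━━━━━━━━━━━━━━━━━━┓     ┃
Browser                    ┃     ┃
───────────────────────────┨**###┃
 project/                  ┃##***┃
elpers.h                   ┃     ┃
outer.css                  ┃     ┃
+] config/                 ┃     ┃
arser.toml                 ┃     ┃
+] api/                    ┃     ┃
                           ┃+    ┃
                           ┃+   *┃
                           ┃+    ┃
                           ┃+    ┃
━━━━━━━━━━━━━━━━━━━━━━━━━━━┛━━━━━┛
                                  
                                  


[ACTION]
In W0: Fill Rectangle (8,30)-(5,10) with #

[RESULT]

             ┏━━━━━━━━━━━━━━━━━━━┓
             ┃ DrawingCanvas     ┃
             ┠───────────────────┨
━━━━━━━━━━━━━━━━━━━━━━━━━━━┓     ┃
Browser                    ┃     ┃
───────────────────────────┨**###┃
 project/                  ┃##***┃
elpers.h                   ┃     ┃
outer.css                  ┃#####┃
+] config/                 ┃#####┃
arser.toml                 ┃#####┃
+] api/                    ┃#####┃
                           ┃+    ┃
                           ┃+   *┃
                           ┃+    ┃
                           ┃+    ┃
━━━━━━━━━━━━━━━━━━━━━━━━━━━┛━━━━━┛
                                  
                                  


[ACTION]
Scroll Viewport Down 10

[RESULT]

             ┃ DrawingCanvas     ┃
             ┠───────────────────┨
━━━━━━━━━━━━━━━━━━━━━━━━━━━┓     ┃
Browser                    ┃     ┃
───────────────────────────┨**###┃
 project/                  ┃##***┃
elpers.h                   ┃     ┃
outer.css                  ┃#####┃
+] config/                 ┃#####┃
arser.toml                 ┃#####┃
+] api/                    ┃#####┃
                           ┃+    ┃
                           ┃+   *┃
                           ┃+    ┃
                           ┃+    ┃
━━━━━━━━━━━━━━━━━━━━━━━━━━━┛━━━━━┛
                                  
                                  
                                  


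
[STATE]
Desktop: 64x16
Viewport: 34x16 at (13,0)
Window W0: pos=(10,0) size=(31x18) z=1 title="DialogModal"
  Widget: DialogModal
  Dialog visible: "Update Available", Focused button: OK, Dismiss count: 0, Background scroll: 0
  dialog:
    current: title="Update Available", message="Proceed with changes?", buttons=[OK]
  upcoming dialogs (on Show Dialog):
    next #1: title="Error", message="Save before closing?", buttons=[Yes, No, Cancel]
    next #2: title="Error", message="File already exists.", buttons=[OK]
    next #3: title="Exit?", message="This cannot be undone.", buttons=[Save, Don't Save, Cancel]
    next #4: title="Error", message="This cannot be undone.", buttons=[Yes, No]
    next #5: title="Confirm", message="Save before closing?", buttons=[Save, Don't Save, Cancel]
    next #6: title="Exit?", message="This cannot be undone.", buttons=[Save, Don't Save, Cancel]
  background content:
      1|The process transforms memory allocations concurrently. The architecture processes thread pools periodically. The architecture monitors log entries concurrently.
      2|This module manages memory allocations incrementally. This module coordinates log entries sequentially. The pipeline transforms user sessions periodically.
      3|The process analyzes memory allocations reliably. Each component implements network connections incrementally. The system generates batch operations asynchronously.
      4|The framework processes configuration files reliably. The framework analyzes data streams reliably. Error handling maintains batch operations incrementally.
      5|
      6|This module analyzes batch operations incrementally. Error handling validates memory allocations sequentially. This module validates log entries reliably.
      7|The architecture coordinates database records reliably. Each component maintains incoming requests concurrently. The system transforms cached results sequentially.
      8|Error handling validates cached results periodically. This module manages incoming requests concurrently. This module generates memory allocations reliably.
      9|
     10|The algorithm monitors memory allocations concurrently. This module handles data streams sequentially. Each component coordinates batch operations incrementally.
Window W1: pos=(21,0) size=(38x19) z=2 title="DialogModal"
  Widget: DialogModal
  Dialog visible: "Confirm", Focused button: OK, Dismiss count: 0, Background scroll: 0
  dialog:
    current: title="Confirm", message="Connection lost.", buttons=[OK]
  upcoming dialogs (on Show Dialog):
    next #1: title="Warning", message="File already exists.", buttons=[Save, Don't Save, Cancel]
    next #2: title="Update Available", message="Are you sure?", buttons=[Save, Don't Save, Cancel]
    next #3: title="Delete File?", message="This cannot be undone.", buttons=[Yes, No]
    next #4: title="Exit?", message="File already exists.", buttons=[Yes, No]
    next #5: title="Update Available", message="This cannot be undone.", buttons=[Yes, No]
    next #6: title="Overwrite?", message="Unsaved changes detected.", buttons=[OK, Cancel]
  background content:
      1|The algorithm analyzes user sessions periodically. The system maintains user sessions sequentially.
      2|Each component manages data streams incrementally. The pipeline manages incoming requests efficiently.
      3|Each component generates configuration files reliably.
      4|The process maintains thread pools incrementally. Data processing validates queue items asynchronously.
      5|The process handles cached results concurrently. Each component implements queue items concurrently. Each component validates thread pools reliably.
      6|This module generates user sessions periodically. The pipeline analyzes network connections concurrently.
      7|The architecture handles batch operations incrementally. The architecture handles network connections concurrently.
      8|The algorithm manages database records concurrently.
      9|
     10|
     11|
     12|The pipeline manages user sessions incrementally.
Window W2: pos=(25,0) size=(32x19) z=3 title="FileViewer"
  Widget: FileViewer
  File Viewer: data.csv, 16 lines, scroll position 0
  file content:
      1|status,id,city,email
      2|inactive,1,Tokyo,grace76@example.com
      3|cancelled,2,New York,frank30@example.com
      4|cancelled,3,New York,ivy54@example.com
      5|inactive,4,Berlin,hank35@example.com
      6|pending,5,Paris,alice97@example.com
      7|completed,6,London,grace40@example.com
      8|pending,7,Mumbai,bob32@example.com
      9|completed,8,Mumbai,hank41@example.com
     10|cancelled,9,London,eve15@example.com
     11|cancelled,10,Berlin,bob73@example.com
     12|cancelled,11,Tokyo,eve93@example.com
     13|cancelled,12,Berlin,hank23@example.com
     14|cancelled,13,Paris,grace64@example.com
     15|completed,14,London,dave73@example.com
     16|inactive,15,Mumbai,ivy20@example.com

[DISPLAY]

━━━━━━━━┏━━━┏━━━━━━━━━━━━━━━━━━━━━
ialogMod┃ Di┃ FileViewer          
────────┠───┠─────────────────────
e proces┃The┃status,id,city,email 
is modul┃Eac┃inactive,1,Tokyo,grac
e proces┃Eac┃cancelled,2,New York,
e framew┃The┃cancelled,3,New York,
┌───────┃The┃inactive,4,Berlin,han
│    Upd┃Thi┃pending,5,Paris,alice
│ Procee┃The┃completed,6,London,gr
│       ┃The┃pending,7,Mumbai,bob3
└───────┃   ┃completed,8,Mumbai,ha
e algori┃   ┃cancelled,9,London,ev
        ┃   ┃cancelled,10,Berlin,b
        ┃The┃cancelled,11,Tokyo,ev
        ┃   ┃cancelled,12,Berlin,h


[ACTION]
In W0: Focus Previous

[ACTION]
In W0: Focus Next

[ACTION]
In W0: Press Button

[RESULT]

━━━━━━━━┏━━━┏━━━━━━━━━━━━━━━━━━━━━
ialogMod┃ Di┃ FileViewer          
────────┠───┠─────────────────────
e proces┃The┃status,id,city,email 
is modul┃Eac┃inactive,1,Tokyo,grac
e proces┃Eac┃cancelled,2,New York,
e framew┃The┃cancelled,3,New York,
        ┃The┃inactive,4,Berlin,han
is modul┃Thi┃pending,5,Paris,alice
e archit┃The┃completed,6,London,gr
ror hand┃The┃pending,7,Mumbai,bob3
        ┃   ┃completed,8,Mumbai,ha
e algori┃   ┃cancelled,9,London,ev
        ┃   ┃cancelled,10,Berlin,b
        ┃The┃cancelled,11,Tokyo,ev
        ┃   ┃cancelled,12,Berlin,h


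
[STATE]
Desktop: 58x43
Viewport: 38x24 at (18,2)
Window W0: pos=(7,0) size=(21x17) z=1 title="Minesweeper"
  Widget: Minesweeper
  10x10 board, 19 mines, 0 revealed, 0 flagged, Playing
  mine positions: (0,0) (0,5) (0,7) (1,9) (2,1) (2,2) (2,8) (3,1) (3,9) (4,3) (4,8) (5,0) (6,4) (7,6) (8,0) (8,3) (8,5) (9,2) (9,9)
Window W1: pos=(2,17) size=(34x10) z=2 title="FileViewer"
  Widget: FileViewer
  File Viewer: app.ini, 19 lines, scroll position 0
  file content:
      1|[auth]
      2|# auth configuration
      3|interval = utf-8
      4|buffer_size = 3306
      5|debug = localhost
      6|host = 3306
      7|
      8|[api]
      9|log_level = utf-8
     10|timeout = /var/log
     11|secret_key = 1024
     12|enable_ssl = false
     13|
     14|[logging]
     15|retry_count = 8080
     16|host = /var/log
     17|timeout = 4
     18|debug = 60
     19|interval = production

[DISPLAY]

─────────┨                            
         ┃                            
         ┃                            
         ┃                            
         ┃                            
         ┃                            
         ┃                            
         ┃                            
         ┃                            
         ┃                            
         ┃                            
         ┃                            
         ┃                            
         ┃                            
━━━━━━━━━┛                            
━━━━━━━━━━━━━━━━━┓                    
                 ┃                    
─────────────────┨                    
                ▲┃                    
ation           █┃                    
8               ░┃                    
306             ░┃                    
st              ░┃                    
                ▼┃                    


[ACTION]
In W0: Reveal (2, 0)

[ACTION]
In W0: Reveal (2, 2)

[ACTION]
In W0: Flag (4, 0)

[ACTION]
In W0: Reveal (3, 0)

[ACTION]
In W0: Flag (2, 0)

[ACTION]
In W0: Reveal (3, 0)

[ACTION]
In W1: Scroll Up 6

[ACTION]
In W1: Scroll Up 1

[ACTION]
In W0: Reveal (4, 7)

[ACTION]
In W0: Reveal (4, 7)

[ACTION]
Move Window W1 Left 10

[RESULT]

─────────┨                            
         ┃                            
         ┃                            
         ┃                            
         ┃                            
         ┃                            
         ┃                            
         ┃                            
         ┃                            
         ┃                            
         ┃                            
         ┃                            
         ┃                            
         ┃                            
━━━━━━━━━┛                            
━━━━━━━━━━━━━━━┓                      
               ┃                      
───────────────┨                      
              ▲┃                      
ion           █┃                      
              ░┃                      
6             ░┃                      
              ░┃                      
              ▼┃                      


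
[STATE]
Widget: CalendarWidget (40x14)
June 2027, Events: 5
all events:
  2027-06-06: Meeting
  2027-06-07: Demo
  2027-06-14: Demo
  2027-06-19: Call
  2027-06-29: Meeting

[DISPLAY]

               June 2027                
Mo Tu We Th Fr Sa Su                    
    1  2  3  4  5  6*                   
 7*  8  9 10 11 12 13                   
14* 15 16 17 18 19* 20                  
21 22 23 24 25 26 27                    
28 29* 30                               
                                        
                                        
                                        
                                        
                                        
                                        
                                        


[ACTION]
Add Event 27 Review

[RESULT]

               June 2027                
Mo Tu We Th Fr Sa Su                    
    1  2  3  4  5  6*                   
 7*  8  9 10 11 12 13                   
14* 15 16 17 18 19* 20                  
21 22 23 24 25 26 27*                   
28 29* 30                               
                                        
                                        
                                        
                                        
                                        
                                        
                                        


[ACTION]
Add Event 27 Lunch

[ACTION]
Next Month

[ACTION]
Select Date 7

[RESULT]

               July 2027                
Mo Tu We Th Fr Sa Su                    
          1  2  3  4                    
 5  6 [ 7]  8  9 10 11                  
12 13 14 15 16 17 18                    
19 20 21 22 23 24 25                    
26 27 28 29 30 31                       
                                        
                                        
                                        
                                        
                                        
                                        
                                        


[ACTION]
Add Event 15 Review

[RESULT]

               July 2027                
Mo Tu We Th Fr Sa Su                    
          1  2  3  4                    
 5  6 [ 7]  8  9 10 11                  
12 13 14 15* 16 17 18                   
19 20 21 22 23 24 25                    
26 27 28 29 30 31                       
                                        
                                        
                                        
                                        
                                        
                                        
                                        


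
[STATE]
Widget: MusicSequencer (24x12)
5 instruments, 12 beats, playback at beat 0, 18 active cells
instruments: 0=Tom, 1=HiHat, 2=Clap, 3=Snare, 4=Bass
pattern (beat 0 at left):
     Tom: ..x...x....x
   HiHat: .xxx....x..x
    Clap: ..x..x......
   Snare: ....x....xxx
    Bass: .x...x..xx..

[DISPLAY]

      ▼12345678901      
   Tom··█···█····█      
 HiHat·███····█··█      
  Clap··█··█······      
 Snare····█····███      
  Bass·█···█··██··      
                        
                        
                        
                        
                        
                        


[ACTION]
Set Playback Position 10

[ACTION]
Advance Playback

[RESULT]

      01234567890▼      
   Tom··█···█····█      
 HiHat·███····█··█      
  Clap··█··█······      
 Snare····█····███      
  Bass·█···█··██··      
                        
                        
                        
                        
                        
                        


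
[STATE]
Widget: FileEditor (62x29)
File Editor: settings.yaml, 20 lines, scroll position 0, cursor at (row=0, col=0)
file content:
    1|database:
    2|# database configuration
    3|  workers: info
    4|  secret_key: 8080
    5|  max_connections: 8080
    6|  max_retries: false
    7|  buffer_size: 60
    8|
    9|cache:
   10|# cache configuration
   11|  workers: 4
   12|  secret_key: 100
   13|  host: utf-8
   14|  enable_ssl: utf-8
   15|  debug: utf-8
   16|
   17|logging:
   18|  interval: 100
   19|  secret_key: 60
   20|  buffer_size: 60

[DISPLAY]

█atabase:                                                    ▲
# database configuration                                     █
  workers: info                                              ░
  secret_key: 8080                                           ░
  max_connections: 8080                                      ░
  max_retries: false                                         ░
  buffer_size: 60                                            ░
                                                             ░
cache:                                                       ░
# cache configuration                                        ░
  workers: 4                                                 ░
  secret_key: 100                                            ░
  host: utf-8                                                ░
  enable_ssl: utf-8                                          ░
  debug: utf-8                                               ░
                                                             ░
logging:                                                     ░
  interval: 100                                              ░
  secret_key: 60                                             ░
  buffer_size: 60                                            ░
                                                             ░
                                                             ░
                                                             ░
                                                             ░
                                                             ░
                                                             ░
                                                             ░
                                                             ░
                                                             ▼


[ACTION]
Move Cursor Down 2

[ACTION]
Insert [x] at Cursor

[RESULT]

database:                                                    ▲
# database configuration                                     █
x█ workers: info                                             ░
  secret_key: 8080                                           ░
  max_connections: 8080                                      ░
  max_retries: false                                         ░
  buffer_size: 60                                            ░
                                                             ░
cache:                                                       ░
# cache configuration                                        ░
  workers: 4                                                 ░
  secret_key: 100                                            ░
  host: utf-8                                                ░
  enable_ssl: utf-8                                          ░
  debug: utf-8                                               ░
                                                             ░
logging:                                                     ░
  interval: 100                                              ░
  secret_key: 60                                             ░
  buffer_size: 60                                            ░
                                                             ░
                                                             ░
                                                             ░
                                                             ░
                                                             ░
                                                             ░
                                                             ░
                                                             ░
                                                             ▼


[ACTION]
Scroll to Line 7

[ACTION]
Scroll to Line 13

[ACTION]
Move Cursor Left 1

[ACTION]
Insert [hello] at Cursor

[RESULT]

database:                                                    ▲
# database configuration                                     █
hello█  workers: info                                        ░
  secret_key: 8080                                           ░
  max_connections: 8080                                      ░
  max_retries: false                                         ░
  buffer_size: 60                                            ░
                                                             ░
cache:                                                       ░
# cache configuration                                        ░
  workers: 4                                                 ░
  secret_key: 100                                            ░
  host: utf-8                                                ░
  enable_ssl: utf-8                                          ░
  debug: utf-8                                               ░
                                                             ░
logging:                                                     ░
  interval: 100                                              ░
  secret_key: 60                                             ░
  buffer_size: 60                                            ░
                                                             ░
                                                             ░
                                                             ░
                                                             ░
                                                             ░
                                                             ░
                                                             ░
                                                             ░
                                                             ▼
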